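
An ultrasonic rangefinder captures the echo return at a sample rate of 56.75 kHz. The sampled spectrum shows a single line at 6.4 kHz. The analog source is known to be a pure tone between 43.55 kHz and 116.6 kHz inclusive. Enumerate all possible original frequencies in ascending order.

50.35 kHz, 63.15 kHz, 107.1 kHz

Frequencies that alias to 6.4 kHz are k·fs ± 6.4 kHz for integer k ≥ 0.
k=0: 6.4 kHz.
k=1: 50.35 kHz, 63.15 kHz.
k=2: 107.1 kHz, 119.9 kHz.
k=3: 163.85 kHz, 176.65 kHz.
Within [43.55 kHz, 116.6 kHz]: 50.35 kHz, 63.15 kHz, 107.1 kHz.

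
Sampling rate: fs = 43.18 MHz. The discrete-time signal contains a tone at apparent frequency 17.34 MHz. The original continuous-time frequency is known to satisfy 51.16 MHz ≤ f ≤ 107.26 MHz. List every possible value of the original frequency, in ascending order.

60.52 MHz, 69.02 MHz, 103.7 MHz

Frequencies that alias to 17.34 MHz are k·fs ± 17.34 MHz for integer k ≥ 0.
k=0: 17.34 MHz.
k=1: 25.84 MHz, 60.52 MHz.
k=2: 69.02 MHz, 103.7 MHz.
k=3: 112.2 MHz, 146.88 MHz.
Within [51.16 MHz, 107.26 MHz]: 60.52 MHz, 69.02 MHz, 103.7 MHz.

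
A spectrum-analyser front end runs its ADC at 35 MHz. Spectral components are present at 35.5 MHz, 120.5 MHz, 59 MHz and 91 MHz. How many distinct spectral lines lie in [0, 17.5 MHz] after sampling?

4

fs/2 = 17.5 MHz.
35.5 MHz mod fs = 0.5 MHz.
0.5 MHz ≤ fs/2 = 17.5 MHz, appears at 0.5 MHz.
120.5 MHz mod fs = 15.5 MHz.
15.5 MHz ≤ fs/2 = 17.5 MHz, appears at 15.5 MHz.
59 MHz mod fs = 24 MHz.
24 MHz > fs/2 = 17.5 MHz, folds to fs − 24 MHz = 11 MHz.
91 MHz mod fs = 21 MHz.
21 MHz > fs/2 = 17.5 MHz, folds to fs − 21 MHz = 14 MHz.
Distinct values: {0.5 MHz, 11 MHz, 14 MHz, 15.5 MHz} → 4.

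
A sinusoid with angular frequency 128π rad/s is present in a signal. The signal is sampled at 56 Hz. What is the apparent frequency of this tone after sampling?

ω = 128π rad/s → f = ω/(2π) = 64 Hz.
64 Hz mod fs = 8 Hz.
8 Hz ≤ fs/2 = 28 Hz, appears at 8 Hz.

8 Hz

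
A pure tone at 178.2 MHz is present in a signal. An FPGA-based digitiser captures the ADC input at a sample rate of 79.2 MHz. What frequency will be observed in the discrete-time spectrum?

178.2 MHz mod fs = 19.8 MHz.
19.8 MHz ≤ fs/2 = 39.6 MHz, appears at 19.8 MHz.

19.8 MHz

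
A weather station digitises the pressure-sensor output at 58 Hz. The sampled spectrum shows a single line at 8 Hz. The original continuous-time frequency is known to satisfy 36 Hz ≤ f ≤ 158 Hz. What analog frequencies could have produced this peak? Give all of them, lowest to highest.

Frequencies that alias to 8 Hz are k·fs ± 8 Hz for integer k ≥ 0.
k=0: 8 Hz.
k=1: 50 Hz, 66 Hz.
k=2: 108 Hz, 124 Hz.
k=3: 166 Hz, 182 Hz.
Within [36 Hz, 158 Hz]: 50 Hz, 66 Hz, 108 Hz, 124 Hz.

50 Hz, 66 Hz, 108 Hz, 124 Hz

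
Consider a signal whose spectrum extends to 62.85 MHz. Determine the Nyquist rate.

125.7 MHz

Nyquist rate = 2 × 62.85 MHz = 125.7 MHz.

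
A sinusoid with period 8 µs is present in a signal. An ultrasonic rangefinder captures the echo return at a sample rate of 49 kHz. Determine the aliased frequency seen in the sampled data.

T = 8 µs → f = 1/T = 125 kHz.
125 kHz mod fs = 27 kHz.
27 kHz > fs/2 = 24.5 kHz, folds to fs − 27 kHz = 22 kHz.

22 kHz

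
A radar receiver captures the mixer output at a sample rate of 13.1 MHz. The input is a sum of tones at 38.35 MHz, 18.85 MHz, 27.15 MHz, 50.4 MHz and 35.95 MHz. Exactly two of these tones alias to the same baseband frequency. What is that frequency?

fs/2 = 6.55 MHz.
38.35 MHz mod fs = 12.15 MHz.
12.15 MHz > fs/2 = 6.55 MHz, folds to fs − 12.15 MHz = 0.95 MHz.
18.85 MHz mod fs = 5.75 MHz.
5.75 MHz ≤ fs/2 = 6.55 MHz, appears at 5.75 MHz.
27.15 MHz mod fs = 0.95 MHz.
0.95 MHz ≤ fs/2 = 6.55 MHz, appears at 0.95 MHz.
50.4 MHz mod fs = 11.1 MHz.
11.1 MHz > fs/2 = 6.55 MHz, folds to fs − 11.1 MHz = 2 MHz.
35.95 MHz mod fs = 9.75 MHz.
9.75 MHz > fs/2 = 6.55 MHz, folds to fs − 9.75 MHz = 3.35 MHz.
27.15 MHz and 38.35 MHz both map to 0.95 MHz.

0.95 MHz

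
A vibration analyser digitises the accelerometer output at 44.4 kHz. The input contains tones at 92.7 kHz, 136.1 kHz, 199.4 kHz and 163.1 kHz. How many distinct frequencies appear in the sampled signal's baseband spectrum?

4

fs/2 = 22.2 kHz.
92.7 kHz mod fs = 3.9 kHz.
3.9 kHz ≤ fs/2 = 22.2 kHz, appears at 3.9 kHz.
136.1 kHz mod fs = 2.9 kHz.
2.9 kHz ≤ fs/2 = 22.2 kHz, appears at 2.9 kHz.
199.4 kHz mod fs = 21.8 kHz.
21.8 kHz ≤ fs/2 = 22.2 kHz, appears at 21.8 kHz.
163.1 kHz mod fs = 29.9 kHz.
29.9 kHz > fs/2 = 22.2 kHz, folds to fs − 29.9 kHz = 14.5 kHz.
Distinct values: {2.9 kHz, 3.9 kHz, 14.5 kHz, 21.8 kHz} → 4.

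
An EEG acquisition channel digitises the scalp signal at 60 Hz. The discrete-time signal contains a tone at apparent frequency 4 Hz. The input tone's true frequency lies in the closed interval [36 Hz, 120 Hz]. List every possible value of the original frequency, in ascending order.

56 Hz, 64 Hz, 116 Hz

Frequencies that alias to 4 Hz are k·fs ± 4 Hz for integer k ≥ 0.
k=0: 4 Hz.
k=1: 56 Hz, 64 Hz.
k=2: 116 Hz, 124 Hz.
k=3: 176 Hz, 184 Hz.
Within [36 Hz, 120 Hz]: 56 Hz, 64 Hz, 116 Hz.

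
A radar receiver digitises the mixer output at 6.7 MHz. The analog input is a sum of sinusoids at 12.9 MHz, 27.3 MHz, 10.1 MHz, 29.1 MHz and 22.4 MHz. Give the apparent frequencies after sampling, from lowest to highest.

fs/2 = 3.35 MHz.
12.9 MHz mod fs = 6.2 MHz.
6.2 MHz > fs/2 = 3.35 MHz, folds to fs − 6.2 MHz = 0.5 MHz.
27.3 MHz mod fs = 0.5 MHz.
0.5 MHz ≤ fs/2 = 3.35 MHz, appears at 0.5 MHz.
10.1 MHz mod fs = 3.4 MHz.
3.4 MHz > fs/2 = 3.35 MHz, folds to fs − 3.4 MHz = 3.3 MHz.
29.1 MHz mod fs = 2.3 MHz.
2.3 MHz ≤ fs/2 = 3.35 MHz, appears at 2.3 MHz.
22.4 MHz mod fs = 2.3 MHz.
2.3 MHz ≤ fs/2 = 3.35 MHz, appears at 2.3 MHz.
Distinct values: {0.5 MHz, 2.3 MHz, 3.3 MHz}.

0.5 MHz, 2.3 MHz, 3.3 MHz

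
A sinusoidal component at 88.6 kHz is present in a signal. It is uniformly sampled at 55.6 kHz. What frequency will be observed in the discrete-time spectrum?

88.6 kHz mod fs = 33 kHz.
33 kHz > fs/2 = 27.8 kHz, folds to fs − 33 kHz = 22.6 kHz.

22.6 kHz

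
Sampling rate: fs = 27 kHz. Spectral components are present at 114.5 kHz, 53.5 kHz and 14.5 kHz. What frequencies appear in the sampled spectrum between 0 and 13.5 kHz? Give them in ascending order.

0.5 kHz, 6.5 kHz, 12.5 kHz

fs/2 = 13.5 kHz.
114.5 kHz mod fs = 6.5 kHz.
6.5 kHz ≤ fs/2 = 13.5 kHz, appears at 6.5 kHz.
53.5 kHz mod fs = 26.5 kHz.
26.5 kHz > fs/2 = 13.5 kHz, folds to fs − 26.5 kHz = 0.5 kHz.
14.5 kHz > fs/2 = 13.5 kHz, folds to fs − 14.5 kHz = 12.5 kHz.
Distinct values: {0.5 kHz, 6.5 kHz, 12.5 kHz}.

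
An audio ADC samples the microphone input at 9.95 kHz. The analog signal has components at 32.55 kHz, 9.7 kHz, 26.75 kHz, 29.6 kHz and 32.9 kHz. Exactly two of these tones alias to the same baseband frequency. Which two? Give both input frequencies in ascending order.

fs/2 = 4.975 kHz.
32.55 kHz mod fs = 2.7 kHz.
2.7 kHz ≤ fs/2 = 4.975 kHz, appears at 2.7 kHz.
9.7 kHz > fs/2 = 4.975 kHz, folds to fs − 9.7 kHz = 0.25 kHz.
26.75 kHz mod fs = 6.85 kHz.
6.85 kHz > fs/2 = 4.975 kHz, folds to fs − 6.85 kHz = 3.1 kHz.
29.6 kHz mod fs = 9.7 kHz.
9.7 kHz > fs/2 = 4.975 kHz, folds to fs − 9.7 kHz = 0.25 kHz.
32.9 kHz mod fs = 3.05 kHz.
3.05 kHz ≤ fs/2 = 4.975 kHz, appears at 3.05 kHz.
9.7 kHz and 29.6 kHz both map to 0.25 kHz.

9.7 kHz, 29.6 kHz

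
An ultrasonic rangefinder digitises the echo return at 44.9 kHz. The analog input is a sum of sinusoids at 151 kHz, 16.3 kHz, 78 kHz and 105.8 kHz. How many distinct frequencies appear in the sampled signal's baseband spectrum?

fs/2 = 22.45 kHz.
151 kHz mod fs = 16.3 kHz.
16.3 kHz ≤ fs/2 = 22.45 kHz, appears at 16.3 kHz.
16.3 kHz ≤ fs/2 = 22.45 kHz, passes unchanged.
78 kHz mod fs = 33.1 kHz.
33.1 kHz > fs/2 = 22.45 kHz, folds to fs − 33.1 kHz = 11.8 kHz.
105.8 kHz mod fs = 16 kHz.
16 kHz ≤ fs/2 = 22.45 kHz, appears at 16 kHz.
Distinct values: {11.8 kHz, 16 kHz, 16.3 kHz} → 3.

3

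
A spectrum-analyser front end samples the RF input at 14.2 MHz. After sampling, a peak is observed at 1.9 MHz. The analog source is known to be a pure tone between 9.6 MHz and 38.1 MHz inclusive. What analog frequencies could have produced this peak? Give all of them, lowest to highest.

Frequencies that alias to 1.9 MHz are k·fs ± 1.9 MHz for integer k ≥ 0.
k=0: 1.9 MHz.
k=1: 12.3 MHz, 16.1 MHz.
k=2: 26.5 MHz, 30.3 MHz.
k=3: 40.7 MHz, 44.5 MHz.
Within [9.6 MHz, 38.1 MHz]: 12.3 MHz, 16.1 MHz, 26.5 MHz, 30.3 MHz.

12.3 MHz, 16.1 MHz, 26.5 MHz, 30.3 MHz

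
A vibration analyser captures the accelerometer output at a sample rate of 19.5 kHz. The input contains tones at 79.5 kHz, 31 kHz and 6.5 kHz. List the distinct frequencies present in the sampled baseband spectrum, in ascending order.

1.5 kHz, 6.5 kHz, 8 kHz

fs/2 = 9.75 kHz.
79.5 kHz mod fs = 1.5 kHz.
1.5 kHz ≤ fs/2 = 9.75 kHz, appears at 1.5 kHz.
31 kHz mod fs = 11.5 kHz.
11.5 kHz > fs/2 = 9.75 kHz, folds to fs − 11.5 kHz = 8 kHz.
6.5 kHz ≤ fs/2 = 9.75 kHz, passes unchanged.
Distinct values: {1.5 kHz, 6.5 kHz, 8 kHz}.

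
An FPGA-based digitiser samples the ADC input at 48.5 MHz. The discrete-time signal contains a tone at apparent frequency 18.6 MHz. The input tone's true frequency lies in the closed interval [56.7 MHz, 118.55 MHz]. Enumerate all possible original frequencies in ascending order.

67.1 MHz, 78.4 MHz, 115.6 MHz

Frequencies that alias to 18.6 MHz are k·fs ± 18.6 MHz for integer k ≥ 0.
k=0: 18.6 MHz.
k=1: 29.9 MHz, 67.1 MHz.
k=2: 78.4 MHz, 115.6 MHz.
k=3: 126.9 MHz, 164.1 MHz.
Within [56.7 MHz, 118.55 MHz]: 67.1 MHz, 78.4 MHz, 115.6 MHz.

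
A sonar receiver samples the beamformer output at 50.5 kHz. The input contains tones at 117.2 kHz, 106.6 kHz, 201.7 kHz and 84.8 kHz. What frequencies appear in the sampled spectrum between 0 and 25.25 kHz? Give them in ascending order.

fs/2 = 25.25 kHz.
117.2 kHz mod fs = 16.2 kHz.
16.2 kHz ≤ fs/2 = 25.25 kHz, appears at 16.2 kHz.
106.6 kHz mod fs = 5.6 kHz.
5.6 kHz ≤ fs/2 = 25.25 kHz, appears at 5.6 kHz.
201.7 kHz mod fs = 50.2 kHz.
50.2 kHz > fs/2 = 25.25 kHz, folds to fs − 50.2 kHz = 0.3 kHz.
84.8 kHz mod fs = 34.3 kHz.
34.3 kHz > fs/2 = 25.25 kHz, folds to fs − 34.3 kHz = 16.2 kHz.
Distinct values: {0.3 kHz, 5.6 kHz, 16.2 kHz}.

0.3 kHz, 5.6 kHz, 16.2 kHz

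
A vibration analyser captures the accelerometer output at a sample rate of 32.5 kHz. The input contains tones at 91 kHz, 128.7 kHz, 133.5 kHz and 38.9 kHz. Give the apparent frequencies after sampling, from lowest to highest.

fs/2 = 16.25 kHz.
91 kHz mod fs = 26 kHz.
26 kHz > fs/2 = 16.25 kHz, folds to fs − 26 kHz = 6.5 kHz.
128.7 kHz mod fs = 31.2 kHz.
31.2 kHz > fs/2 = 16.25 kHz, folds to fs − 31.2 kHz = 1.3 kHz.
133.5 kHz mod fs = 3.5 kHz.
3.5 kHz ≤ fs/2 = 16.25 kHz, appears at 3.5 kHz.
38.9 kHz mod fs = 6.4 kHz.
6.4 kHz ≤ fs/2 = 16.25 kHz, appears at 6.4 kHz.
Distinct values: {1.3 kHz, 3.5 kHz, 6.4 kHz, 6.5 kHz}.

1.3 kHz, 3.5 kHz, 6.4 kHz, 6.5 kHz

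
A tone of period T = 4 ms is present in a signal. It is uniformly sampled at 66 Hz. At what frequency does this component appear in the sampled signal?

14 Hz

T = 4 ms → f = 1/T = 250 Hz.
250 Hz mod fs = 52 Hz.
52 Hz > fs/2 = 33 Hz, folds to fs − 52 Hz = 14 Hz.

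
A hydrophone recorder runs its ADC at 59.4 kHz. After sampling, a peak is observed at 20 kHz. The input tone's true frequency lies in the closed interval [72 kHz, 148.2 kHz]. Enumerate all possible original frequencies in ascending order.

Frequencies that alias to 20 kHz are k·fs ± 20 kHz for integer k ≥ 0.
k=0: 20 kHz.
k=1: 39.4 kHz, 79.4 kHz.
k=2: 98.8 kHz, 138.8 kHz.
k=3: 158.2 kHz, 198.2 kHz.
Within [72 kHz, 148.2 kHz]: 79.4 kHz, 98.8 kHz, 138.8 kHz.

79.4 kHz, 98.8 kHz, 138.8 kHz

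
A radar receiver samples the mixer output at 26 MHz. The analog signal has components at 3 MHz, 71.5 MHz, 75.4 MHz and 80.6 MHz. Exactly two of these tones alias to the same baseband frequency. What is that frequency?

2.6 MHz

fs/2 = 13 MHz.
3 MHz ≤ fs/2 = 13 MHz, passes unchanged.
71.5 MHz mod fs = 19.5 MHz.
19.5 MHz > fs/2 = 13 MHz, folds to fs − 19.5 MHz = 6.5 MHz.
75.4 MHz mod fs = 23.4 MHz.
23.4 MHz > fs/2 = 13 MHz, folds to fs − 23.4 MHz = 2.6 MHz.
80.6 MHz mod fs = 2.6 MHz.
2.6 MHz ≤ fs/2 = 13 MHz, appears at 2.6 MHz.
75.4 MHz and 80.6 MHz both map to 2.6 MHz.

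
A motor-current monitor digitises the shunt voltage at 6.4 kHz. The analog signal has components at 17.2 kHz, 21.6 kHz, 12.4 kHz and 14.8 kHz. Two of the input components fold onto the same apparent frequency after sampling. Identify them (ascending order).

fs/2 = 3.2 kHz.
17.2 kHz mod fs = 4.4 kHz.
4.4 kHz > fs/2 = 3.2 kHz, folds to fs − 4.4 kHz = 2 kHz.
21.6 kHz mod fs = 2.4 kHz.
2.4 kHz ≤ fs/2 = 3.2 kHz, appears at 2.4 kHz.
12.4 kHz mod fs = 6 kHz.
6 kHz > fs/2 = 3.2 kHz, folds to fs − 6 kHz = 0.4 kHz.
14.8 kHz mod fs = 2 kHz.
2 kHz ≤ fs/2 = 3.2 kHz, appears at 2 kHz.
14.8 kHz and 17.2 kHz both map to 2 kHz.

14.8 kHz, 17.2 kHz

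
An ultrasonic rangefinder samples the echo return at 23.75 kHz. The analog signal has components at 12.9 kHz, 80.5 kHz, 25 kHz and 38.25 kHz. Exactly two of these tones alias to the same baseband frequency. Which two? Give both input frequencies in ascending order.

fs/2 = 11.875 kHz.
12.9 kHz > fs/2 = 11.875 kHz, folds to fs − 12.9 kHz = 10.85 kHz.
80.5 kHz mod fs = 9.25 kHz.
9.25 kHz ≤ fs/2 = 11.875 kHz, appears at 9.25 kHz.
25 kHz mod fs = 1.25 kHz.
1.25 kHz ≤ fs/2 = 11.875 kHz, appears at 1.25 kHz.
38.25 kHz mod fs = 14.5 kHz.
14.5 kHz > fs/2 = 11.875 kHz, folds to fs − 14.5 kHz = 9.25 kHz.
38.25 kHz and 80.5 kHz both map to 9.25 kHz.

38.25 kHz, 80.5 kHz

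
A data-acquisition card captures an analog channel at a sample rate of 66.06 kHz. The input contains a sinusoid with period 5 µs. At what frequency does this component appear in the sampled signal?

T = 5 µs → f = 1/T = 200 kHz.
200 kHz mod fs = 1.82 kHz.
1.82 kHz ≤ fs/2 = 33.03 kHz, appears at 1.82 kHz.

1.82 kHz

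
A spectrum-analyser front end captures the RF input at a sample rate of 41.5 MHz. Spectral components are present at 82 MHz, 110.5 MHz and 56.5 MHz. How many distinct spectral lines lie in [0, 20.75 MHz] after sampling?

fs/2 = 20.75 MHz.
82 MHz mod fs = 40.5 MHz.
40.5 MHz > fs/2 = 20.75 MHz, folds to fs − 40.5 MHz = 1 MHz.
110.5 MHz mod fs = 27.5 MHz.
27.5 MHz > fs/2 = 20.75 MHz, folds to fs − 27.5 MHz = 14 MHz.
56.5 MHz mod fs = 15 MHz.
15 MHz ≤ fs/2 = 20.75 MHz, appears at 15 MHz.
Distinct values: {1 MHz, 14 MHz, 15 MHz} → 3.

3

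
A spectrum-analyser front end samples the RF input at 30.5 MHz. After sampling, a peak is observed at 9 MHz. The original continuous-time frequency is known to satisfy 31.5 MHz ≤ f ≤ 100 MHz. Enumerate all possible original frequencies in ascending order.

Frequencies that alias to 9 MHz are k·fs ± 9 MHz for integer k ≥ 0.
k=0: 9 MHz.
k=1: 21.5 MHz, 39.5 MHz.
k=2: 52 MHz, 70 MHz.
k=3: 82.5 MHz, 100.5 MHz.
k=4: 113 MHz, 131 MHz.
Within [31.5 MHz, 100 MHz]: 39.5 MHz, 52 MHz, 70 MHz, 82.5 MHz.

39.5 MHz, 52 MHz, 70 MHz, 82.5 MHz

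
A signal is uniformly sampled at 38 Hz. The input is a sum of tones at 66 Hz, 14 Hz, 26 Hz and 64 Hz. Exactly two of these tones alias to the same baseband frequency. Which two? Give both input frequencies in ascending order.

26 Hz, 64 Hz

fs/2 = 19 Hz.
66 Hz mod fs = 28 Hz.
28 Hz > fs/2 = 19 Hz, folds to fs − 28 Hz = 10 Hz.
14 Hz ≤ fs/2 = 19 Hz, passes unchanged.
26 Hz > fs/2 = 19 Hz, folds to fs − 26 Hz = 12 Hz.
64 Hz mod fs = 26 Hz.
26 Hz > fs/2 = 19 Hz, folds to fs − 26 Hz = 12 Hz.
26 Hz and 64 Hz both map to 12 Hz.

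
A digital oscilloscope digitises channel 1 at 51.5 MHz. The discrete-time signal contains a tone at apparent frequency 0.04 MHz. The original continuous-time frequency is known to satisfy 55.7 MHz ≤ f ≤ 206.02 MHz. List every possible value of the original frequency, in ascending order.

102.96 MHz, 103.04 MHz, 154.46 MHz, 154.54 MHz, 205.96 MHz

Frequencies that alias to 0.04 MHz are k·fs ± 0.04 MHz for integer k ≥ 0.
k=0: 0.04 MHz.
k=1: 51.46 MHz, 51.54 MHz.
k=2: 102.96 MHz, 103.04 MHz.
k=3: 154.46 MHz, 154.54 MHz.
k=4: 205.96 MHz, 206.04 MHz.
k=5: 257.46 MHz, 257.54 MHz.
Within [55.7 MHz, 206.02 MHz]: 102.96 MHz, 103.04 MHz, 154.46 MHz, 154.54 MHz, 205.96 MHz.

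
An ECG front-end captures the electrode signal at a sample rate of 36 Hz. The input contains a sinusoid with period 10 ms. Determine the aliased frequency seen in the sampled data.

8 Hz

T = 10 ms → f = 1/T = 100 Hz.
100 Hz mod fs = 28 Hz.
28 Hz > fs/2 = 18 Hz, folds to fs − 28 Hz = 8 Hz.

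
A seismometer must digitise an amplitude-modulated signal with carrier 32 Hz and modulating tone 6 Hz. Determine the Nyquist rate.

AM sidebands sit at fc ± fm = 26 Hz and 38 Hz.
Highest-frequency component: 38 Hz.
Nyquist rate = 2 × 38 Hz = 76 Hz.

76 Hz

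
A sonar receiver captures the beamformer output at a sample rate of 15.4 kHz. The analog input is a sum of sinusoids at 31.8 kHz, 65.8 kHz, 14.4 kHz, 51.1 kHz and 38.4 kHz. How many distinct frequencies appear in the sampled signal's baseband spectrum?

4

fs/2 = 7.7 kHz.
31.8 kHz mod fs = 1 kHz.
1 kHz ≤ fs/2 = 7.7 kHz, appears at 1 kHz.
65.8 kHz mod fs = 4.2 kHz.
4.2 kHz ≤ fs/2 = 7.7 kHz, appears at 4.2 kHz.
14.4 kHz > fs/2 = 7.7 kHz, folds to fs − 14.4 kHz = 1 kHz.
51.1 kHz mod fs = 4.9 kHz.
4.9 kHz ≤ fs/2 = 7.7 kHz, appears at 4.9 kHz.
38.4 kHz mod fs = 7.6 kHz.
7.6 kHz ≤ fs/2 = 7.7 kHz, appears at 7.6 kHz.
Distinct values: {1 kHz, 4.2 kHz, 4.9 kHz, 7.6 kHz} → 4.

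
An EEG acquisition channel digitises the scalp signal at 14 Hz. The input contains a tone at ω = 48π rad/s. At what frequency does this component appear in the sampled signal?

4 Hz

ω = 48π rad/s → f = ω/(2π) = 24 Hz.
24 Hz mod fs = 10 Hz.
10 Hz > fs/2 = 7 Hz, folds to fs − 10 Hz = 4 Hz.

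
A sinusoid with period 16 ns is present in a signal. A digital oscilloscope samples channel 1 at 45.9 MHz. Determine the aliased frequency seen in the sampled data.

T = 16 ns → f = 1/T = 62.5 MHz.
62.5 MHz mod fs = 16.6 MHz.
16.6 MHz ≤ fs/2 = 22.95 MHz, appears at 16.6 MHz.

16.6 MHz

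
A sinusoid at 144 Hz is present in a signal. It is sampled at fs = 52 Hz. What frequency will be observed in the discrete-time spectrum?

144 Hz mod fs = 40 Hz.
40 Hz > fs/2 = 26 Hz, folds to fs − 40 Hz = 12 Hz.

12 Hz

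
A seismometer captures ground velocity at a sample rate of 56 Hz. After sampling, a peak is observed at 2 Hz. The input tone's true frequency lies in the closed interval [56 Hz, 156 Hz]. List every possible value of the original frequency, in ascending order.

Frequencies that alias to 2 Hz are k·fs ± 2 Hz for integer k ≥ 0.
k=0: 2 Hz.
k=1: 54 Hz, 58 Hz.
k=2: 110 Hz, 114 Hz.
k=3: 166 Hz, 170 Hz.
Within [56 Hz, 156 Hz]: 58 Hz, 110 Hz, 114 Hz.

58 Hz, 110 Hz, 114 Hz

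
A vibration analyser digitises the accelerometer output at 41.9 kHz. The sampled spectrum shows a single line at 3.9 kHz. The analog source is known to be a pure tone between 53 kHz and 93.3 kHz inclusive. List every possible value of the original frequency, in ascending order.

Frequencies that alias to 3.9 kHz are k·fs ± 3.9 kHz for integer k ≥ 0.
k=0: 3.9 kHz.
k=1: 38 kHz, 45.8 kHz.
k=2: 79.9 kHz, 87.7 kHz.
k=3: 121.8 kHz, 129.6 kHz.
Within [53 kHz, 93.3 kHz]: 79.9 kHz, 87.7 kHz.

79.9 kHz, 87.7 kHz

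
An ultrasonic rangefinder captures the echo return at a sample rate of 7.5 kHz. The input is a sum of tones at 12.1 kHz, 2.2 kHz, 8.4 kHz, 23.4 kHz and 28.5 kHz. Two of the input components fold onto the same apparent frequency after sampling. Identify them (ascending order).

8.4 kHz, 23.4 kHz

fs/2 = 3.75 kHz.
12.1 kHz mod fs = 4.6 kHz.
4.6 kHz > fs/2 = 3.75 kHz, folds to fs − 4.6 kHz = 2.9 kHz.
2.2 kHz ≤ fs/2 = 3.75 kHz, passes unchanged.
8.4 kHz mod fs = 0.9 kHz.
0.9 kHz ≤ fs/2 = 3.75 kHz, appears at 0.9 kHz.
23.4 kHz mod fs = 0.9 kHz.
0.9 kHz ≤ fs/2 = 3.75 kHz, appears at 0.9 kHz.
28.5 kHz mod fs = 6 kHz.
6 kHz > fs/2 = 3.75 kHz, folds to fs − 6 kHz = 1.5 kHz.
8.4 kHz and 23.4 kHz both map to 0.9 kHz.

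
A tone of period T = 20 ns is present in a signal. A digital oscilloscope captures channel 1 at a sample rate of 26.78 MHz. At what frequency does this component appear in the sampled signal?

T = 20 ns → f = 1/T = 50 MHz.
50 MHz mod fs = 23.22 MHz.
23.22 MHz > fs/2 = 13.39 MHz, folds to fs − 23.22 MHz = 3.56 MHz.

3.56 MHz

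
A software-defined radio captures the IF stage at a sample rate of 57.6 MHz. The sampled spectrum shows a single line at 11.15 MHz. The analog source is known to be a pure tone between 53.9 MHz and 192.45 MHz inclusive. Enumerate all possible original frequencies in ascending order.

Frequencies that alias to 11.15 MHz are k·fs ± 11.15 MHz for integer k ≥ 0.
k=0: 11.15 MHz.
k=1: 46.45 MHz, 68.75 MHz.
k=2: 104.05 MHz, 126.35 MHz.
k=3: 161.65 MHz, 183.95 MHz.
k=4: 219.25 MHz, 241.55 MHz.
Within [53.9 MHz, 192.45 MHz]: 68.75 MHz, 104.05 MHz, 126.35 MHz, 161.65 MHz, 183.95 MHz.

68.75 MHz, 104.05 MHz, 126.35 MHz, 161.65 MHz, 183.95 MHz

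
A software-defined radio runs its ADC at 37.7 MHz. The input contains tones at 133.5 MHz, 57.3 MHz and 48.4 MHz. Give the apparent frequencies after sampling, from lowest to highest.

fs/2 = 18.85 MHz.
133.5 MHz mod fs = 20.4 MHz.
20.4 MHz > fs/2 = 18.85 MHz, folds to fs − 20.4 MHz = 17.3 MHz.
57.3 MHz mod fs = 19.6 MHz.
19.6 MHz > fs/2 = 18.85 MHz, folds to fs − 19.6 MHz = 18.1 MHz.
48.4 MHz mod fs = 10.7 MHz.
10.7 MHz ≤ fs/2 = 18.85 MHz, appears at 10.7 MHz.
Distinct values: {10.7 MHz, 17.3 MHz, 18.1 MHz}.

10.7 MHz, 17.3 MHz, 18.1 MHz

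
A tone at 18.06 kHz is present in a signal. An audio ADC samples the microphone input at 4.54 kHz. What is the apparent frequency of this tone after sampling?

0.1 kHz

18.06 kHz mod fs = 4.44 kHz.
4.44 kHz > fs/2 = 2.27 kHz, folds to fs − 4.44 kHz = 0.1 kHz.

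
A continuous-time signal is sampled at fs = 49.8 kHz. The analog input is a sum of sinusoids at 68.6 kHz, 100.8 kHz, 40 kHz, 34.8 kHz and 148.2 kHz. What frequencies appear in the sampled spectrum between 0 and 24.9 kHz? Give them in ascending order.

1.2 kHz, 9.8 kHz, 15 kHz, 18.8 kHz

fs/2 = 24.9 kHz.
68.6 kHz mod fs = 18.8 kHz.
18.8 kHz ≤ fs/2 = 24.9 kHz, appears at 18.8 kHz.
100.8 kHz mod fs = 1.2 kHz.
1.2 kHz ≤ fs/2 = 24.9 kHz, appears at 1.2 kHz.
40 kHz > fs/2 = 24.9 kHz, folds to fs − 40 kHz = 9.8 kHz.
34.8 kHz > fs/2 = 24.9 kHz, folds to fs − 34.8 kHz = 15 kHz.
148.2 kHz mod fs = 48.6 kHz.
48.6 kHz > fs/2 = 24.9 kHz, folds to fs − 48.6 kHz = 1.2 kHz.
Distinct values: {1.2 kHz, 9.8 kHz, 15 kHz, 18.8 kHz}.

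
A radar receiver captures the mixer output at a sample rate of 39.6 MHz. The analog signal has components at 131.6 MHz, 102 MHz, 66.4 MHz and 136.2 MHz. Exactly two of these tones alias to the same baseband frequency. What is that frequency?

12.8 MHz

fs/2 = 19.8 MHz.
131.6 MHz mod fs = 12.8 MHz.
12.8 MHz ≤ fs/2 = 19.8 MHz, appears at 12.8 MHz.
102 MHz mod fs = 22.8 MHz.
22.8 MHz > fs/2 = 19.8 MHz, folds to fs − 22.8 MHz = 16.8 MHz.
66.4 MHz mod fs = 26.8 MHz.
26.8 MHz > fs/2 = 19.8 MHz, folds to fs − 26.8 MHz = 12.8 MHz.
136.2 MHz mod fs = 17.4 MHz.
17.4 MHz ≤ fs/2 = 19.8 MHz, appears at 17.4 MHz.
66.4 MHz and 131.6 MHz both map to 12.8 MHz.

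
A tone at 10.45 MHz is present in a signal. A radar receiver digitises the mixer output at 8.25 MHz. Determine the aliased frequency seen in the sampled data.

10.45 MHz mod fs = 2.2 MHz.
2.2 MHz ≤ fs/2 = 4.125 MHz, appears at 2.2 MHz.

2.2 MHz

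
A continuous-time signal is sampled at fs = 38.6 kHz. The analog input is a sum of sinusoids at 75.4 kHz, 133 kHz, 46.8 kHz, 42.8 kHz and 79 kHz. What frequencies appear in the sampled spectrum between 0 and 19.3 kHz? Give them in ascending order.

fs/2 = 19.3 kHz.
75.4 kHz mod fs = 36.8 kHz.
36.8 kHz > fs/2 = 19.3 kHz, folds to fs − 36.8 kHz = 1.8 kHz.
133 kHz mod fs = 17.2 kHz.
17.2 kHz ≤ fs/2 = 19.3 kHz, appears at 17.2 kHz.
46.8 kHz mod fs = 8.2 kHz.
8.2 kHz ≤ fs/2 = 19.3 kHz, appears at 8.2 kHz.
42.8 kHz mod fs = 4.2 kHz.
4.2 kHz ≤ fs/2 = 19.3 kHz, appears at 4.2 kHz.
79 kHz mod fs = 1.8 kHz.
1.8 kHz ≤ fs/2 = 19.3 kHz, appears at 1.8 kHz.
Distinct values: {1.8 kHz, 4.2 kHz, 8.2 kHz, 17.2 kHz}.

1.8 kHz, 4.2 kHz, 8.2 kHz, 17.2 kHz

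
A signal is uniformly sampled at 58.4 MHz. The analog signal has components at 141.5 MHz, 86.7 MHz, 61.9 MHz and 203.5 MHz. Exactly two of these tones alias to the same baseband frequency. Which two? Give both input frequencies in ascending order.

86.7 MHz, 203.5 MHz

fs/2 = 29.2 MHz.
141.5 MHz mod fs = 24.7 MHz.
24.7 MHz ≤ fs/2 = 29.2 MHz, appears at 24.7 MHz.
86.7 MHz mod fs = 28.3 MHz.
28.3 MHz ≤ fs/2 = 29.2 MHz, appears at 28.3 MHz.
61.9 MHz mod fs = 3.5 MHz.
3.5 MHz ≤ fs/2 = 29.2 MHz, appears at 3.5 MHz.
203.5 MHz mod fs = 28.3 MHz.
28.3 MHz ≤ fs/2 = 29.2 MHz, appears at 28.3 MHz.
86.7 MHz and 203.5 MHz both map to 28.3 MHz.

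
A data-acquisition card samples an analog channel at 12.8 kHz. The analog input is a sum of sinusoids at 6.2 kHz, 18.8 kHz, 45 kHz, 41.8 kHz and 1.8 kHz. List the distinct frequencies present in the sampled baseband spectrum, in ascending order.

1.8 kHz, 3.4 kHz, 6 kHz, 6.2 kHz

fs/2 = 6.4 kHz.
6.2 kHz ≤ fs/2 = 6.4 kHz, passes unchanged.
18.8 kHz mod fs = 6 kHz.
6 kHz ≤ fs/2 = 6.4 kHz, appears at 6 kHz.
45 kHz mod fs = 6.6 kHz.
6.6 kHz > fs/2 = 6.4 kHz, folds to fs − 6.6 kHz = 6.2 kHz.
41.8 kHz mod fs = 3.4 kHz.
3.4 kHz ≤ fs/2 = 6.4 kHz, appears at 3.4 kHz.
1.8 kHz ≤ fs/2 = 6.4 kHz, passes unchanged.
Distinct values: {1.8 kHz, 3.4 kHz, 6 kHz, 6.2 kHz}.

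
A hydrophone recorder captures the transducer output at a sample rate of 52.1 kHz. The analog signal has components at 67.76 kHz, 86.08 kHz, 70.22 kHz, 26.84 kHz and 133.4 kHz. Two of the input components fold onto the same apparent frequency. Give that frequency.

18.12 kHz

fs/2 = 26.05 kHz.
67.76 kHz mod fs = 15.66 kHz.
15.66 kHz ≤ fs/2 = 26.05 kHz, appears at 15.66 kHz.
86.08 kHz mod fs = 33.98 kHz.
33.98 kHz > fs/2 = 26.05 kHz, folds to fs − 33.98 kHz = 18.12 kHz.
70.22 kHz mod fs = 18.12 kHz.
18.12 kHz ≤ fs/2 = 26.05 kHz, appears at 18.12 kHz.
26.84 kHz > fs/2 = 26.05 kHz, folds to fs − 26.84 kHz = 25.26 kHz.
133.4 kHz mod fs = 29.2 kHz.
29.2 kHz > fs/2 = 26.05 kHz, folds to fs − 29.2 kHz = 22.9 kHz.
70.22 kHz and 86.08 kHz both map to 18.12 kHz.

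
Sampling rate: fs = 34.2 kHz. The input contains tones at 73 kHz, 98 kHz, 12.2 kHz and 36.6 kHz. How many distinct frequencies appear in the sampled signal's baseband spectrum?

3

fs/2 = 17.1 kHz.
73 kHz mod fs = 4.6 kHz.
4.6 kHz ≤ fs/2 = 17.1 kHz, appears at 4.6 kHz.
98 kHz mod fs = 29.6 kHz.
29.6 kHz > fs/2 = 17.1 kHz, folds to fs − 29.6 kHz = 4.6 kHz.
12.2 kHz ≤ fs/2 = 17.1 kHz, passes unchanged.
36.6 kHz mod fs = 2.4 kHz.
2.4 kHz ≤ fs/2 = 17.1 kHz, appears at 2.4 kHz.
Distinct values: {2.4 kHz, 4.6 kHz, 12.2 kHz} → 3.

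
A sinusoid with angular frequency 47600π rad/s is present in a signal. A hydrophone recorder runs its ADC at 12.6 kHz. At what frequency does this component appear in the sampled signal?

1.4 kHz

ω = 47600π rad/s → f = ω/(2π) = 23800 Hz = 23.8 kHz.
23.8 kHz mod fs = 11.2 kHz.
11.2 kHz > fs/2 = 6.3 kHz, folds to fs − 11.2 kHz = 1.4 kHz.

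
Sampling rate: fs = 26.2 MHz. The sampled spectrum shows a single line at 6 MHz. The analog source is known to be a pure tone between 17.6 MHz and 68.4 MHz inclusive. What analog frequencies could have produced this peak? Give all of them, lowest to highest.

20.2 MHz, 32.2 MHz, 46.4 MHz, 58.4 MHz

Frequencies that alias to 6 MHz are k·fs ± 6 MHz for integer k ≥ 0.
k=0: 6 MHz.
k=1: 20.2 MHz, 32.2 MHz.
k=2: 46.4 MHz, 58.4 MHz.
k=3: 72.6 MHz, 84.6 MHz.
Within [17.6 MHz, 68.4 MHz]: 20.2 MHz, 32.2 MHz, 46.4 MHz, 58.4 MHz.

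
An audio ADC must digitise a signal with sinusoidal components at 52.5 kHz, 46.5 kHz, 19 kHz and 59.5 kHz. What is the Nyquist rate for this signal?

Highest-frequency component: 59.5 kHz.
Nyquist rate = 2 × 59.5 kHz = 119 kHz.

119 kHz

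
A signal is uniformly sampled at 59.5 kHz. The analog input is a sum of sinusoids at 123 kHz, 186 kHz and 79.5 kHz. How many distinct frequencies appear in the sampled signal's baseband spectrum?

fs/2 = 29.75 kHz.
123 kHz mod fs = 4 kHz.
4 kHz ≤ fs/2 = 29.75 kHz, appears at 4 kHz.
186 kHz mod fs = 7.5 kHz.
7.5 kHz ≤ fs/2 = 29.75 kHz, appears at 7.5 kHz.
79.5 kHz mod fs = 20 kHz.
20 kHz ≤ fs/2 = 29.75 kHz, appears at 20 kHz.
Distinct values: {4 kHz, 7.5 kHz, 20 kHz} → 3.

3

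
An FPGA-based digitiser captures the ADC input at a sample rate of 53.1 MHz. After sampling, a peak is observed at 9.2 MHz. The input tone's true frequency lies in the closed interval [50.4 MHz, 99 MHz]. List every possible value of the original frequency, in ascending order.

Frequencies that alias to 9.2 MHz are k·fs ± 9.2 MHz for integer k ≥ 0.
k=0: 9.2 MHz.
k=1: 43.9 MHz, 62.3 MHz.
k=2: 97 MHz, 115.4 MHz.
k=3: 150.1 MHz, 168.5 MHz.
Within [50.4 MHz, 99 MHz]: 62.3 MHz, 97 MHz.

62.3 MHz, 97 MHz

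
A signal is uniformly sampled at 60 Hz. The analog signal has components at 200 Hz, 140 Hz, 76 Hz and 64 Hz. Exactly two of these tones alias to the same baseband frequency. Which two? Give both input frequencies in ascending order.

fs/2 = 30 Hz.
200 Hz mod fs = 20 Hz.
20 Hz ≤ fs/2 = 30 Hz, appears at 20 Hz.
140 Hz mod fs = 20 Hz.
20 Hz ≤ fs/2 = 30 Hz, appears at 20 Hz.
76 Hz mod fs = 16 Hz.
16 Hz ≤ fs/2 = 30 Hz, appears at 16 Hz.
64 Hz mod fs = 4 Hz.
4 Hz ≤ fs/2 = 30 Hz, appears at 4 Hz.
140 Hz and 200 Hz both map to 20 Hz.

140 Hz, 200 Hz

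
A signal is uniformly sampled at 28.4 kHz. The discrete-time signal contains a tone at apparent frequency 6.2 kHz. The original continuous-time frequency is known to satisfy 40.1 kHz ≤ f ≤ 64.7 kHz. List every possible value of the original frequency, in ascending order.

50.6 kHz, 63 kHz

Frequencies that alias to 6.2 kHz are k·fs ± 6.2 kHz for integer k ≥ 0.
k=0: 6.2 kHz.
k=1: 22.2 kHz, 34.6 kHz.
k=2: 50.6 kHz, 63 kHz.
k=3: 79 kHz, 91.4 kHz.
Within [40.1 kHz, 64.7 kHz]: 50.6 kHz, 63 kHz.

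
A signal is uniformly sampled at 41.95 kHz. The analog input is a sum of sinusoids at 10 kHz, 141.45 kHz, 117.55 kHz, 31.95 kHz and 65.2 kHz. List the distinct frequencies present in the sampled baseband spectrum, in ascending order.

8.3 kHz, 10 kHz, 15.6 kHz, 18.7 kHz

fs/2 = 20.975 kHz.
10 kHz ≤ fs/2 = 20.975 kHz, passes unchanged.
141.45 kHz mod fs = 15.6 kHz.
15.6 kHz ≤ fs/2 = 20.975 kHz, appears at 15.6 kHz.
117.55 kHz mod fs = 33.65 kHz.
33.65 kHz > fs/2 = 20.975 kHz, folds to fs − 33.65 kHz = 8.3 kHz.
31.95 kHz > fs/2 = 20.975 kHz, folds to fs − 31.95 kHz = 10 kHz.
65.2 kHz mod fs = 23.25 kHz.
23.25 kHz > fs/2 = 20.975 kHz, folds to fs − 23.25 kHz = 18.7 kHz.
Distinct values: {8.3 kHz, 10 kHz, 15.6 kHz, 18.7 kHz}.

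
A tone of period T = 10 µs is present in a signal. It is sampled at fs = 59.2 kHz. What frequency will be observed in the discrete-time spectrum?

T = 10 µs → f = 1/T = 100 kHz.
100 kHz mod fs = 40.8 kHz.
40.8 kHz > fs/2 = 29.6 kHz, folds to fs − 40.8 kHz = 18.4 kHz.

18.4 kHz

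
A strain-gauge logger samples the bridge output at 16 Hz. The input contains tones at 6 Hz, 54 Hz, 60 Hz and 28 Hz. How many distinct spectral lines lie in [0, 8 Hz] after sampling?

2

fs/2 = 8 Hz.
6 Hz ≤ fs/2 = 8 Hz, passes unchanged.
54 Hz mod fs = 6 Hz.
6 Hz ≤ fs/2 = 8 Hz, appears at 6 Hz.
60 Hz mod fs = 12 Hz.
12 Hz > fs/2 = 8 Hz, folds to fs − 12 Hz = 4 Hz.
28 Hz mod fs = 12 Hz.
12 Hz > fs/2 = 8 Hz, folds to fs − 12 Hz = 4 Hz.
Distinct values: {4 Hz, 6 Hz} → 2.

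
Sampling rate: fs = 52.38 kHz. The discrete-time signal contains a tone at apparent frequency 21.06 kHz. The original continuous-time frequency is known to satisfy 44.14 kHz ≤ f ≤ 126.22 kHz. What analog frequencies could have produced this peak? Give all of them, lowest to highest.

73.44 kHz, 83.7 kHz, 125.82 kHz

Frequencies that alias to 21.06 kHz are k·fs ± 21.06 kHz for integer k ≥ 0.
k=0: 21.06 kHz.
k=1: 31.32 kHz, 73.44 kHz.
k=2: 83.7 kHz, 125.82 kHz.
k=3: 136.08 kHz, 178.2 kHz.
Within [44.14 kHz, 126.22 kHz]: 73.44 kHz, 83.7 kHz, 125.82 kHz.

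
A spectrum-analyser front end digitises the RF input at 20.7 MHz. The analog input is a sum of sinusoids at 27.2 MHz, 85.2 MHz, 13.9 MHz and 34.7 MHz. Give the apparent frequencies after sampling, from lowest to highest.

2.4 MHz, 6.5 MHz, 6.7 MHz, 6.8 MHz

fs/2 = 10.35 MHz.
27.2 MHz mod fs = 6.5 MHz.
6.5 MHz ≤ fs/2 = 10.35 MHz, appears at 6.5 MHz.
85.2 MHz mod fs = 2.4 MHz.
2.4 MHz ≤ fs/2 = 10.35 MHz, appears at 2.4 MHz.
13.9 MHz > fs/2 = 10.35 MHz, folds to fs − 13.9 MHz = 6.8 MHz.
34.7 MHz mod fs = 14 MHz.
14 MHz > fs/2 = 10.35 MHz, folds to fs − 14 MHz = 6.7 MHz.
Distinct values: {2.4 MHz, 6.5 MHz, 6.7 MHz, 6.8 MHz}.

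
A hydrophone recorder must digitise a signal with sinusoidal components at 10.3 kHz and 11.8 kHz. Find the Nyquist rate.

23.6 kHz

Highest-frequency component: 11.8 kHz.
Nyquist rate = 2 × 11.8 kHz = 23.6 kHz.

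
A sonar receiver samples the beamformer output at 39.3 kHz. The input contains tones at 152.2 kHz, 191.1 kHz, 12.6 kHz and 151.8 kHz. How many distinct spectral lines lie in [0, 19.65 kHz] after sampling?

3

fs/2 = 19.65 kHz.
152.2 kHz mod fs = 34.3 kHz.
34.3 kHz > fs/2 = 19.65 kHz, folds to fs − 34.3 kHz = 5 kHz.
191.1 kHz mod fs = 33.9 kHz.
33.9 kHz > fs/2 = 19.65 kHz, folds to fs − 33.9 kHz = 5.4 kHz.
12.6 kHz ≤ fs/2 = 19.65 kHz, passes unchanged.
151.8 kHz mod fs = 33.9 kHz.
33.9 kHz > fs/2 = 19.65 kHz, folds to fs − 33.9 kHz = 5.4 kHz.
Distinct values: {5 kHz, 5.4 kHz, 12.6 kHz} → 3.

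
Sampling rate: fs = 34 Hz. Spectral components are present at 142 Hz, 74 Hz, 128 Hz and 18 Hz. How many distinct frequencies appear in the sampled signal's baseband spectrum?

3

fs/2 = 17 Hz.
142 Hz mod fs = 6 Hz.
6 Hz ≤ fs/2 = 17 Hz, appears at 6 Hz.
74 Hz mod fs = 6 Hz.
6 Hz ≤ fs/2 = 17 Hz, appears at 6 Hz.
128 Hz mod fs = 26 Hz.
26 Hz > fs/2 = 17 Hz, folds to fs − 26 Hz = 8 Hz.
18 Hz > fs/2 = 17 Hz, folds to fs − 18 Hz = 16 Hz.
Distinct values: {6 Hz, 8 Hz, 16 Hz} → 3.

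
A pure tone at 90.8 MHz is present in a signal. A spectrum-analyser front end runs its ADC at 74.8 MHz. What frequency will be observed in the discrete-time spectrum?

90.8 MHz mod fs = 16 MHz.
16 MHz ≤ fs/2 = 37.4 MHz, appears at 16 MHz.

16 MHz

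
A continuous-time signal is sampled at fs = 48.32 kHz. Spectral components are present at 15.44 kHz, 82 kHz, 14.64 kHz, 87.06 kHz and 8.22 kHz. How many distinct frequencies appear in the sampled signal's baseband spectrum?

4

fs/2 = 24.16 kHz.
15.44 kHz ≤ fs/2 = 24.16 kHz, passes unchanged.
82 kHz mod fs = 33.68 kHz.
33.68 kHz > fs/2 = 24.16 kHz, folds to fs − 33.68 kHz = 14.64 kHz.
14.64 kHz ≤ fs/2 = 24.16 kHz, passes unchanged.
87.06 kHz mod fs = 38.74 kHz.
38.74 kHz > fs/2 = 24.16 kHz, folds to fs − 38.74 kHz = 9.58 kHz.
8.22 kHz ≤ fs/2 = 24.16 kHz, passes unchanged.
Distinct values: {8.22 kHz, 9.58 kHz, 14.64 kHz, 15.44 kHz} → 4.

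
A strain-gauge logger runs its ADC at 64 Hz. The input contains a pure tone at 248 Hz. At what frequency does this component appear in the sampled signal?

8 Hz

248 Hz mod fs = 56 Hz.
56 Hz > fs/2 = 32 Hz, folds to fs − 56 Hz = 8 Hz.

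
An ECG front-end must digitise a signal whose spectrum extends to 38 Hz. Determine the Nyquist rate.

76 Hz

Nyquist rate = 2 × 38 Hz = 76 Hz.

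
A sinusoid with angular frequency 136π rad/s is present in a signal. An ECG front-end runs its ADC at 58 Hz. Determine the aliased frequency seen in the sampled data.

10 Hz

ω = 136π rad/s → f = ω/(2π) = 68 Hz.
68 Hz mod fs = 10 Hz.
10 Hz ≤ fs/2 = 29 Hz, appears at 10 Hz.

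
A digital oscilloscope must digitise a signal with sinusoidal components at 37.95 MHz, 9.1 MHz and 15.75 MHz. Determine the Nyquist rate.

Highest-frequency component: 37.95 MHz.
Nyquist rate = 2 × 37.95 MHz = 75.9 MHz.

75.9 MHz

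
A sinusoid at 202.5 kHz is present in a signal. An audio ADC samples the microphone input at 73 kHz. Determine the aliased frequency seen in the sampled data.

16.5 kHz

202.5 kHz mod fs = 56.5 kHz.
56.5 kHz > fs/2 = 36.5 kHz, folds to fs − 56.5 kHz = 16.5 kHz.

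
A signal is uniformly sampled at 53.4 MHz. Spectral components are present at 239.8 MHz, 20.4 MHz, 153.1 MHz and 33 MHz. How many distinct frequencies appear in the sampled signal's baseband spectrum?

fs/2 = 26.7 MHz.
239.8 MHz mod fs = 26.2 MHz.
26.2 MHz ≤ fs/2 = 26.7 MHz, appears at 26.2 MHz.
20.4 MHz ≤ fs/2 = 26.7 MHz, passes unchanged.
153.1 MHz mod fs = 46.3 MHz.
46.3 MHz > fs/2 = 26.7 MHz, folds to fs − 46.3 MHz = 7.1 MHz.
33 MHz > fs/2 = 26.7 MHz, folds to fs − 33 MHz = 20.4 MHz.
Distinct values: {7.1 MHz, 20.4 MHz, 26.2 MHz} → 3.

3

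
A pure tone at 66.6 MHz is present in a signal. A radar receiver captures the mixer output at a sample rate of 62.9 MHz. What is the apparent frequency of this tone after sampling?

3.7 MHz

66.6 MHz mod fs = 3.7 MHz.
3.7 MHz ≤ fs/2 = 31.45 MHz, appears at 3.7 MHz.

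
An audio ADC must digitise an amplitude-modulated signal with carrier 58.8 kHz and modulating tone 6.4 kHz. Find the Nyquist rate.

AM sidebands sit at fc ± fm = 52.4 kHz and 65.2 kHz.
Highest-frequency component: 65.2 kHz.
Nyquist rate = 2 × 65.2 kHz = 130.4 kHz.

130.4 kHz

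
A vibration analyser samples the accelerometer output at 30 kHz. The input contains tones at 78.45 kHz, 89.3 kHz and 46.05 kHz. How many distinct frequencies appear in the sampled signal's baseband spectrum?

fs/2 = 15 kHz.
78.45 kHz mod fs = 18.45 kHz.
18.45 kHz > fs/2 = 15 kHz, folds to fs − 18.45 kHz = 11.55 kHz.
89.3 kHz mod fs = 29.3 kHz.
29.3 kHz > fs/2 = 15 kHz, folds to fs − 29.3 kHz = 0.7 kHz.
46.05 kHz mod fs = 16.05 kHz.
16.05 kHz > fs/2 = 15 kHz, folds to fs − 16.05 kHz = 13.95 kHz.
Distinct values: {0.7 kHz, 11.55 kHz, 13.95 kHz} → 3.

3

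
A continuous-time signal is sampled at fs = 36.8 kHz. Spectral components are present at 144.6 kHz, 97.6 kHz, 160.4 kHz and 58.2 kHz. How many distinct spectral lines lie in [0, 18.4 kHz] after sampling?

fs/2 = 18.4 kHz.
144.6 kHz mod fs = 34.2 kHz.
34.2 kHz > fs/2 = 18.4 kHz, folds to fs − 34.2 kHz = 2.6 kHz.
97.6 kHz mod fs = 24 kHz.
24 kHz > fs/2 = 18.4 kHz, folds to fs − 24 kHz = 12.8 kHz.
160.4 kHz mod fs = 13.2 kHz.
13.2 kHz ≤ fs/2 = 18.4 kHz, appears at 13.2 kHz.
58.2 kHz mod fs = 21.4 kHz.
21.4 kHz > fs/2 = 18.4 kHz, folds to fs − 21.4 kHz = 15.4 kHz.
Distinct values: {2.6 kHz, 12.8 kHz, 13.2 kHz, 15.4 kHz} → 4.

4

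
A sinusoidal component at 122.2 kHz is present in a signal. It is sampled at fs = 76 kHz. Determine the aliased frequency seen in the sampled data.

122.2 kHz mod fs = 46.2 kHz.
46.2 kHz > fs/2 = 38 kHz, folds to fs − 46.2 kHz = 29.8 kHz.

29.8 kHz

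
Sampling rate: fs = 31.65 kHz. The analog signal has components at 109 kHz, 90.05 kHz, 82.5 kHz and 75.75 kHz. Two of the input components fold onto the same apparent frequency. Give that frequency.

fs/2 = 15.825 kHz.
109 kHz mod fs = 14.05 kHz.
14.05 kHz ≤ fs/2 = 15.825 kHz, appears at 14.05 kHz.
90.05 kHz mod fs = 26.75 kHz.
26.75 kHz > fs/2 = 15.825 kHz, folds to fs − 26.75 kHz = 4.9 kHz.
82.5 kHz mod fs = 19.2 kHz.
19.2 kHz > fs/2 = 15.825 kHz, folds to fs − 19.2 kHz = 12.45 kHz.
75.75 kHz mod fs = 12.45 kHz.
12.45 kHz ≤ fs/2 = 15.825 kHz, appears at 12.45 kHz.
75.75 kHz and 82.5 kHz both map to 12.45 kHz.

12.45 kHz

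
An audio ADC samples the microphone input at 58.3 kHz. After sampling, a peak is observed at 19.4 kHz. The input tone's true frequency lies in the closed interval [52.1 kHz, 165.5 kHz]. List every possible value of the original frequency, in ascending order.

77.7 kHz, 97.2 kHz, 136 kHz, 155.5 kHz

Frequencies that alias to 19.4 kHz are k·fs ± 19.4 kHz for integer k ≥ 0.
k=0: 19.4 kHz.
k=1: 38.9 kHz, 77.7 kHz.
k=2: 97.2 kHz, 136 kHz.
k=3: 155.5 kHz, 194.3 kHz.
k=4: 213.8 kHz, 252.6 kHz.
Within [52.1 kHz, 165.5 kHz]: 77.7 kHz, 97.2 kHz, 136 kHz, 155.5 kHz.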